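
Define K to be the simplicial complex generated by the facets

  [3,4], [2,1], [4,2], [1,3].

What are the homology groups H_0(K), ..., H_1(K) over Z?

H_0 = Z,  H_1 = Z.

K has 4 vertices, 4 edges.
rank ∂_0 = 0, rank ∂_1 = 3 ⇒ b_0 = 4 − 0 − 3 = 1; all invariant factors of ∂_1 are 1 so no torsion. So H_0 = Z.
rank ∂_1 = 3, rank ∂_2 = 0 ⇒ b_1 = 4 − 3 − 0 = 1. So H_1 = Z.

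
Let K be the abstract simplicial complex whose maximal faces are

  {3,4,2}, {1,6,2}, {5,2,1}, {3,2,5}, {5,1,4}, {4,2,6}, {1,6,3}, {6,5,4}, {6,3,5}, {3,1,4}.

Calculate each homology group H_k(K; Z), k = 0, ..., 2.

Order the vertices as 1 < 2 < 3 < 4 < 5 < 6. Listing each simplex with vertices in this order, K has dimension 2 with simplices:

  0-simplices (6): [1], [2], [3], [4], [5], [6]
  1-simplices (15): [1,2], [1,3], [1,4], [1,5], [1,6], [2,3], [2,4], [2,5], [2,6], [3,4], [3,5], [3,6], [4,5], [4,6], [5,6]
  2-simplices (10): [1,2,5], [1,2,6], [1,3,4], [1,3,6], [1,4,5], [2,3,4], [2,3,5], [2,4,6], [3,5,6], [4,5,6]

Hence C_0 ≅ Z^6, C_1 ≅ Z^15, C_2 ≅ Z^10.

Boundary ∂_1: C_1 → C_0 maps an edge to its endpoints' difference, ∂[p,q] = q − p. For instance
  ∂[1,4] = [4] − [1].
This gives a 6×15 integer matrix of rank 5; reducing to Smith normal form yields diagonal entries (1,1,1,1,1).

The boundary map ∂_2: C_2 → C_1 maps a triangle to the signed sum of its edges. For instance
  ∂[2,3,5] = [3,5] − [2,5] + [2,3],
  ∂[4,5,6] = [5,6] − [4,6] + [4,5].
This gives a 15×10 integer matrix of rank 10; reducing to Smith normal form yields diagonal entries (1,1,1,1,1,1,1,1,1,2).

Reading off H_k = ker ∂_k / im ∂_{k+1}:

  H_0: rank C_0 − rank ∂_1 = 6 − 5 = 1, and the invariant factors of ∂_1 are all 1, so H_0 ≅ Z.
  H_1: rank ker ∂_1 − rank ∂_2 = (15 − 5) − 10 = 0, and ∂_2 has invariant factor 2 > 1, so H_1 ≅ Z_2.
  H_2: rank ker ∂_2 − rank ∂_3 = (10 − 10) − 0 = 0, and there is no ∂_3, so H_2 ≅ 0.

H_0 ≅ Z,  H_1 ≅ Z_2,  H_2 = 0.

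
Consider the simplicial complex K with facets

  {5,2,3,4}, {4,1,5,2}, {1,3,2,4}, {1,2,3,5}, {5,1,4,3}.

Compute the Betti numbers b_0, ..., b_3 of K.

K has 5 vertices, 10 edges, 10 triangles, 5 3-simplices.
rank ∂_0 = 0, rank ∂_1 = 4 ⇒ b_0 = 5 − 0 − 4 = 1; all invariant factors of ∂_1 are 1 so no torsion. So H_0 = Z.
rank ∂_1 = 4, rank ∂_2 = 6 ⇒ b_1 = 10 − 4 − 6 = 0; all invariant factors of ∂_2 are 1 so no torsion. So H_1 = 0.
rank ∂_2 = 6, rank ∂_3 = 4 ⇒ b_2 = 10 − 6 − 4 = 0; all invariant factors of ∂_3 are 1 so no torsion. So H_2 = 0.
rank ∂_3 = 4, rank ∂_4 = 0 ⇒ b_3 = 5 − 4 − 0 = 1. So H_3 = Z.

b_0 = 1, b_1 = 0, b_2 = 0, b_3 = 1.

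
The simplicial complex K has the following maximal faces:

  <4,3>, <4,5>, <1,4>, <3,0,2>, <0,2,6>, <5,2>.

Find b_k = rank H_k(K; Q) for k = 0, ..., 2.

b_0 = 1, b_1 = 1, b_2 = 0.

Take the total order 0 < 1 < 2 < 3 < 4 < 5 < 6 on the vertex set. Then K (dimension 2) consists of the simplices:

  0-simplices (7): [0], [1], [2], [3], [4], [5], [6]
  1-simplices (9): [0,2], [0,3], [0,6], [1,4], [2,3], [2,5], [2,6], [3,4], [4,5]
  2-simplices (2): [0,2,3], [0,2,6]

Hence C_0 ≅ Z^7, C_1 ≅ Z^9, C_2 ≅ Z^2.

The boundary map ∂_1: C_1 → C_0 is given by ∂[p,q] = [q] − [p].
As a 7×9 matrix over Z this has rank 6, with invariant factors (1,1,1,1,1,1).

∂_2: C_2 → C_1 acts by ∂[p,q,r] = [q,r] − [p,r] + [p,q]. For instance
  ∂[0,2,3] = [2,3] − [0,3] + [0,2],
  ∂[0,2,6] = [2,6] − [0,6] + [0,2].
The 9×2 boundary matrix has rank 2 and Smith normal form diag(1,1).

Reading off H_k = ker ∂_k / im ∂_{k+1}:

  H_0: rank C_0 − rank ∂_1 = 7 − 6 = 1, and the invariant factors of ∂_1 are all 1, so H_0 = Z.
  H_1: rank ker ∂_1 − rank ∂_2 = (9 − 6) − 2 = 1, and the invariant factors of ∂_2 are all 1, so H_1 = Z.
  H_2: rank ker ∂_2 − rank ∂_3 = (2 − 2) − 0 = 0, and there is no ∂_3, so H_2 = 0.

Hence the Betti numbers are b_0 = 1, b_1 = 1, b_2 = 0.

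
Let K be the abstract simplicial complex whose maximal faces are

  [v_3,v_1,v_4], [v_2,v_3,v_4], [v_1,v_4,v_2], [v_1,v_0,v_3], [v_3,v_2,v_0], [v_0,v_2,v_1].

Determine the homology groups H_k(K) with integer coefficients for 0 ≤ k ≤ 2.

H_0 = Z,  H_1 = 0,  H_2 = Z.

We work with the vertex ordering v_0 < v_1 < v_2 < v_3 < v_4. The simplices of K, each written with vertices in increasing order, are:

  0-simplices (5): [v_0], [v_1], [v_2], [v_3], [v_4]
  1-simplices (9): [v_0,v_1], [v_0,v_2], [v_0,v_3], [v_1,v_2], [v_1,v_3], [v_1,v_4], [v_2,v_3], [v_2,v_4], [v_3,v_4]
  2-simplices (6): [v_0,v_1,v_2], [v_0,v_1,v_3], [v_0,v_2,v_3], [v_1,v_2,v_4], [v_1,v_3,v_4], [v_2,v_3,v_4]

so the chain groups are C_0 ≅ Z^5, C_1 ≅ Z^9, C_2 ≅ Z^6.

∂_1: C_1 → C_0 maps an edge to its endpoints' difference, ∂[p,q] = q − p. For instance
  ∂[v_0,v_1] = [v_1] − [v_0].
The resulting 5×9 matrix has rank 4, and its Smith normal form has invariant factors (1,1,1,1).

∂_2: C_2 → C_1 sends each 2-simplex [p,q,r] to [q,r] − [p,r] + [p,q]. For instance
  ∂[v_1,v_3,v_4] = [v_3,v_4] − [v_1,v_4] + [v_1,v_3],
  ∂[v_0,v_1,v_2] = [v_1,v_2] − [v_0,v_2] + [v_0,v_1].
This gives a 9×6 integer matrix of rank 5; reducing to Smith normal form yields diagonal entries (1,1,1,1,1).

Reading off H_k = ker ∂_k / im ∂_{k+1}:

  H_0: rank C_0 − rank ∂_1 = 5 − 4 = 1, and the invariant factors of ∂_1 are all 1, so H_0 ≅ Z.
  H_1: rank ker ∂_1 − rank ∂_2 = (9 − 4) − 5 = 0, and the invariant factors of ∂_2 are all 1, so H_1 ≅ 0.
  H_2: rank ker ∂_2 − rank ∂_3 = (6 − 5) − 0 = 1, and there is no ∂_3, so H_2 ≅ Z.

As a check, the Euler characteristic is 5 − 9 + 6 = 2, which agrees with 1 − 0 + 1 = 2.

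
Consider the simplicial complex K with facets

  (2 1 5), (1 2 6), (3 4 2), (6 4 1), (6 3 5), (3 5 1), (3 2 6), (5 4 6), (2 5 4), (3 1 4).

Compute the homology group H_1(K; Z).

Order the vertices as 1 < 2 < 3 < 4 < 5 < 6. Listing each simplex with vertices in this order, K has dimension 2 with simplices:

  0-simplices (6): [1], [2], [3], [4], [5], [6]
  1-simplices (15): [1,2], [1,3], [1,4], [1,5], [1,6], [2,3], [2,4], [2,5], [2,6], [3,4], [3,5], [3,6], [4,5], [4,6], [5,6]
  2-simplices (10): [1,2,5], [1,2,6], [1,3,4], [1,3,5], [1,4,6], [2,3,4], [2,3,6], [2,4,5], [3,5,6], [4,5,6]

Hence C_0 ≅ Z^6, C_1 ≅ Z^15, C_2 ≅ Z^10.

∂_1: C_1 → C_0 sends each edge [p,q] (with p < q) to q − p. For instance
  ∂[1,4] = [4] − [1].
The resulting 6×15 matrix has rank 5, and its Smith normal form has invariant factors (1,1,1,1,1).

Boundary ∂_2: C_2 → C_1 acts by ∂[p,q,r] = [q,r] − [p,r] + [p,q]. For instance
  ∂[1,2,6] = [2,6] − [1,6] + [1,2],
  ∂[2,4,5] = [4,5] − [2,5] + [2,4].
As a 15×10 matrix over Z this has rank 10, with invariant factors (1,1,1,1,1,1,1,1,1,2).

Reading off H_k = ker ∂_k / im ∂_{k+1}:

  H_1: rank ker ∂_1 − rank ∂_2 = (15 − 5) − 10 = 0, and ∂_2 has invariant factor 2 > 1, so H_1 ≅ Z/2.

H_1 = Z/2.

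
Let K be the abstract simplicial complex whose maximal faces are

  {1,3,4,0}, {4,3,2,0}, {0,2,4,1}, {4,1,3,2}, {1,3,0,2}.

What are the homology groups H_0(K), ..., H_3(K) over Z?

We work with the vertex ordering 0 < 1 < 2 < 3 < 4. The simplices of K, each written with vertices in increasing order, are:

  0-simplices (5): [0], [1], [2], [3], [4]
  1-simplices (10): [0,1], [0,2], [0,3], [0,4], [1,2], [1,3], [1,4], [2,3], [2,4], [3,4]
  2-simplices (10): [0,1,2], [0,1,3], [0,1,4], [0,2,3], [0,2,4], [0,3,4], [1,2,3], [1,2,4], [1,3,4], [2,3,4]
  3-simplices (5): [0,1,2,3], [0,1,2,4], [0,1,3,4], [0,2,3,4], [1,2,3,4]

so the chain groups are C_0 ≅ Z^5, C_1 ≅ Z^10, C_2 ≅ Z^10, C_3 ≅ Z^5.

∂_1: C_1 → C_0 sends each edge [p,q] (with p < q) to q − p. For instance
  ∂[0,2] = [2] − [0].
As a 5×10 matrix over Z this has rank 4, with invariant factors (1,1,1,1).

The boundary map ∂_2: C_2 → C_1 acts by ∂[p,q,r] = [q,r] − [p,r] + [p,q]. For instance
  ∂[0,1,2] = [1,2] − [0,2] + [0,1],
  ∂[1,2,4] = [2,4] − [1,4] + [1,2].
The 10×10 boundary matrix has rank 6 and Smith normal form diag(1,1,1,1,1,1).

The boundary map ∂_3: C_3 → C_2 sends each 3-simplex σ to the alternating sum Σ_i (−1)^i (σ with its i-th vertex removed). For instance
  ∂[0,2,3,4] = [2,3,4] − [0,3,4] + [0,2,4] − [0,2,3],
  ∂[1,2,3,4] = [2,3,4] − [1,3,4] + [1,2,4] − [1,2,3].
The 10×5 boundary matrix has rank 4 and Smith normal form diag(1,1,1,1).

Reading off H_k = ker ∂_k / im ∂_{k+1}:

  H_0: rank C_0 − rank ∂_1 = 5 − 4 = 1, and the invariant factors of ∂_1 are all 1, so H_0 = Z.
  H_1: rank ker ∂_1 − rank ∂_2 = (10 − 4) − 6 = 0, and the invariant factors of ∂_2 are all 1, so H_1 = 0.
  H_2: rank ker ∂_2 − rank ∂_3 = (10 − 6) − 4 = 0, and the invariant factors of ∂_3 are all 1, so H_2 = 0.
  H_3: rank ker ∂_3 − rank ∂_4 = (5 − 4) − 0 = 1, and there is no ∂_4, so H_3 = Z.

H_0 ≅ Z,  H_1 = 0,  H_2 = 0,  H_3 ≅ Z.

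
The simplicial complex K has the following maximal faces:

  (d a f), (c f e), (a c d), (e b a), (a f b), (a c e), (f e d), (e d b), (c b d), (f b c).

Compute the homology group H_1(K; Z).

Take the total order a < b < c < d < e < f on the vertex set. Then K (dimension 2) consists of the simplices:

  0-simplices (6): a, b, c, d, e, f
  1-simplices (15): ab, ac, ad, ae, af, bc, bd, be, bf, cd, ce, cf, de, df, ef
  2-simplices (10): abe, abf, acd, ace, adf, bcd, bcf, bde, cef, def

so the chain groups are C_0 ≅ Z^6, C_1 ≅ Z^15, C_2 ≅ Z^10.

∂_1: C_1 → C_0 is given by ∂[p,q] = [q] − [p]. For instance
  ∂ab = b − a.
As a 6×15 matrix over Z this has rank 5, with invariant factors (1,1,1,1,1).

The boundary map ∂_2: C_2 → C_1 sends each 2-simplex [p,q,r] to [q,r] − [p,r] + [p,q]. For instance
  ∂adf = df − af + ad,
  ∂cef = ef − cf + ce.
The 15×10 boundary matrix has rank 10 and Smith normal form diag(1,1,1,1,1,1,1,1,1,2).

Reading off H_k = ker ∂_k / im ∂_{k+1}:

  H_1: rank ker ∂_1 − rank ∂_2 = (15 − 5) − 10 = 0, and ∂_2 has invariant factor 2 > 1, so H_1 ≅ Z/2Z.

H_1 = Z/2Z.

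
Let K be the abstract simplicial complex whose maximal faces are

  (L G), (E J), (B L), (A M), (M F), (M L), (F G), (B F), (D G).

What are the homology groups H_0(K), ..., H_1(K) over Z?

H_0 ≅ Z^2,  H_1 ≅ Z^2.

We work with the vertex ordering A < B < D < E < F < G < J < L < M. The simplices of K, each written with vertices in increasing order, are:

  0-simplices (9): A, B, D, E, F, G, J, L, M
  1-simplices (9): AM, BF, BL, DG, EJ, FG, FM, GL, LM

giving chain groups C_0 ≅ Z^9, C_1 ≅ Z^9.

Boundary ∂_1: C_1 → C_0 is given by ∂[p,q] = [q] − [p]. For instance
  ∂LM = M − L.
As a 9×9 matrix over Z this has rank 7, with invariant factors (1,1,1,1,1,1,1).

From H_k ≅ ker(∂_k) / im(∂_{k+1}) we obtain:

  H_0: rank C_0 − rank ∂_1 = 9 − 7 = 2, and the invariant factors of ∂_1 are all 1, so H_0 ≅ Z^2.
  H_1: rank ker ∂_1 − rank ∂_2 = (9 − 7) − 0 = 2, and there is no ∂_2, so H_1 ≅ Z^2.

As a check, the Euler characteristic is 9 − 9 = 0, which agrees with 2 − 2 = 0.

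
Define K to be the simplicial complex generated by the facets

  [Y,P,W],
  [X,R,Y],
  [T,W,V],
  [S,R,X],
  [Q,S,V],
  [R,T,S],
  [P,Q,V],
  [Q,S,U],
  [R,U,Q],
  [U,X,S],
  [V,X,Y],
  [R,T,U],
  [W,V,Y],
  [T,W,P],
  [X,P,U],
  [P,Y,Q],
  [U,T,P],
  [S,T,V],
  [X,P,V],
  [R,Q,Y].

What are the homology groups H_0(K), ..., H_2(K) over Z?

We work with the vertex ordering P < Q < R < S < T < U < V < W < X < Y. The simplices of K, each written with vertices in increasing order, are:

  0-simplices (10): P, Q, R, S, T, U, V, W, X, Y
  1-simplices (30): PQ, PT, PU, PV, PW, PX, PY, QR, QS, QU, QV, QY, RS, RT, RU, RX, RY, ST, SU, SV, SX, TU, TV, TW, UX, VW, VX, VY, WY, XY
  2-simplices (20): PQV, PQY, PTU, PTW, PUX, PVX, PWY, QRU, QRY, QSU, QSV, RST, RSX, RTU, RXY, STV, SUX, TVW, VWY, VXY

Hence C_0 ≅ Z^10, C_1 ≅ Z^30, C_2 ≅ Z^20.

The boundary map ∂_1: C_1 → C_0 sends each edge [p,q] (with p < q) to q − p. For instance
  ∂QV = V − Q.
This gives a 10×30 integer matrix of rank 9; reducing to Smith normal form yields diagonal entries (1,1,1,1,1,1,1,1,1).

Boundary ∂_2: C_2 → C_1 acts by ∂[p,q,r] = [q,r] − [p,r] + [p,q]. For instance
  ∂PVX = VX − PX + PV,
  ∂PQV = QV − PV + PQ.
As a 30×20 matrix over Z this has rank 20, with invariant factors (1,1,1,1,1,1,1,1,1,1,1,1,1,1,1,1,1,1,1,2).

From H_k ≅ ker(∂_k) / im(∂_{k+1}) we obtain:

  H_0: rank C_0 − rank ∂_1 = 10 − 9 = 1, and the invariant factors of ∂_1 are all 1, so H_0 ≅ Z.
  H_1: rank ker ∂_1 − rank ∂_2 = (30 − 9) − 20 = 1, and ∂_2 has invariant factor 2 > 1, so H_1 ≅ Z ⊕ Z/2.
  H_2: rank ker ∂_2 − rank ∂_3 = (20 − 20) − 0 = 0, and there is no ∂_3, so H_2 ≅ 0.

H_0 ≅ Z,  H_1 ≅ Z ⊕ Z/2,  H_2 = 0.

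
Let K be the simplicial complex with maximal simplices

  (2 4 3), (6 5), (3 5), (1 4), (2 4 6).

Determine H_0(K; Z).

K has 6 vertices, 8 edges, 2 triangles.
rank ∂_0 = 0, rank ∂_1 = 5 ⇒ b_0 = 6 − 0 − 5 = 1; all invariant factors of ∂_1 are 1 so no torsion. So H_0 ≅ Z.

H_0 ≅ Z.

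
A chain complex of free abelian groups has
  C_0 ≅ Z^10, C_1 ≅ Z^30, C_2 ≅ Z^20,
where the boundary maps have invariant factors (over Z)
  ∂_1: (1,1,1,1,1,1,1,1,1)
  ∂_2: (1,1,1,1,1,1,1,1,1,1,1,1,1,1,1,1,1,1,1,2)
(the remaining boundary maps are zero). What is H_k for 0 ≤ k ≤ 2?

H_0: b_0 = 10 − 0 − 9 = 1; torsion from ∂_1 factors > 1: none. So H_0 ≅ Z.
H_1: b_1 = 30 − 9 − 20 = 1; torsion from ∂_2 factors > 1: [2]. So H_1 ≅ Z ⊕ Z/2.
H_2: b_2 = 20 − 20 − 0 = 0; torsion from ∂_3 factors > 1: none. So H_2 ≅ 0.

H_0 ≅ Z,  H_1 ≅ Z ⊕ Z/2,  H_2 = 0.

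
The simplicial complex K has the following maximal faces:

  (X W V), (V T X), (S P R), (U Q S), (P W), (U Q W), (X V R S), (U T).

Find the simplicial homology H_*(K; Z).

H_0 = Z,  H_1 = Z^3,  H_2 = 0,  H_3 = 0.

K has 9 vertices, 19 edges, 9 triangles, 1 3-simplex.
rank ∂_0 = 0, rank ∂_1 = 8 ⇒ b_0 = 9 − 0 − 8 = 1; all invariant factors of ∂_1 are 1 so no torsion. So H_0 = Z.
rank ∂_1 = 8, rank ∂_2 = 8 ⇒ b_1 = 19 − 8 − 8 = 3; all invariant factors of ∂_2 are 1 so no torsion. So H_1 = Z^3.
rank ∂_2 = 8, rank ∂_3 = 1 ⇒ b_2 = 9 − 8 − 1 = 0; all invariant factors of ∂_3 are 1 so no torsion. So H_2 = 0.
rank ∂_3 = 1, rank ∂_4 = 0 ⇒ b_3 = 1 − 1 − 0 = 0. So H_3 = 0.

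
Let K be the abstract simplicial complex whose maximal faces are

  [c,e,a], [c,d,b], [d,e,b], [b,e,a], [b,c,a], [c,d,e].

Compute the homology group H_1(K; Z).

K has 5 vertices, 9 edges, 6 triangles.
rank ∂_1 = 4, rank ∂_2 = 5 ⇒ b_1 = 9 − 4 − 5 = 0; all invariant factors of ∂_2 are 1 so no torsion. So H_1 ≅ 0.

H_1 = 0.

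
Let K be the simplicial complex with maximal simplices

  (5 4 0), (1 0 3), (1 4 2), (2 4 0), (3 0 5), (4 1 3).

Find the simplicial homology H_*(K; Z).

H_0 ≅ Z,  H_1 ≅ Z,  H_2 = 0.

Take the total order 0 < 1 < 2 < 3 < 4 < 5 on the vertex set. Then K (dimension 2) consists of the simplices:

  0-simplices (6): [0], [1], [2], [3], [4], [5]
  1-simplices (12): [0,1], [0,2], [0,3], [0,4], [0,5], [1,2], [1,3], [1,4], [2,4], [3,4], [3,5], [4,5]
  2-simplices (6): [0,1,3], [0,2,4], [0,3,5], [0,4,5], [1,2,4], [1,3,4]

giving chain groups C_0 ≅ Z^6, C_1 ≅ Z^12, C_2 ≅ Z^6.

∂_1: C_1 → C_0 sends each edge [p,q] (with p < q) to q − p. For instance
  ∂[3,5] = [5] − [3].
The resulting 6×12 matrix has rank 5, and its Smith normal form has invariant factors (1,1,1,1,1).

Boundary ∂_2: C_2 → C_1 acts by ∂[p,q,r] = [q,r] − [p,r] + [p,q]. For instance
  ∂[0,3,5] = [3,5] − [0,5] + [0,3],
  ∂[0,1,3] = [1,3] − [0,3] + [0,1].
The 12×6 boundary matrix has rank 6 and Smith normal form diag(1,1,1,1,1,1).

From H_k ≅ ker(∂_k) / im(∂_{k+1}) we obtain:

  H_0: rank C_0 − rank ∂_1 = 6 − 5 = 1, and the invariant factors of ∂_1 are all 1, so H_0 ≅ Z.
  H_1: rank ker ∂_1 − rank ∂_2 = (12 − 5) − 6 = 1, and the invariant factors of ∂_2 are all 1, so H_1 ≅ Z.
  H_2: rank ker ∂_2 − rank ∂_3 = (6 − 6) − 0 = 0, and there is no ∂_3, so H_2 ≅ 0.

As a check, the Euler characteristic is 6 − 12 + 6 = 0, which agrees with 1 − 1 + 0 = 0.
(K is a triangulation of the cylinder S^1 x I.)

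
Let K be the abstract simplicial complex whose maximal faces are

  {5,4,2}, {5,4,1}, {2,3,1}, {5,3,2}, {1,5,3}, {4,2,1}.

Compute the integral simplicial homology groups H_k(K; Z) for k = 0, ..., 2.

We work with the vertex ordering 1 < 2 < 3 < 4 < 5. The simplices of K, each written with vertices in increasing order, are:

  0-simplices (5): [1], [2], [3], [4], [5]
  1-simplices (9): [1,2], [1,3], [1,4], [1,5], [2,3], [2,4], [2,5], [3,5], [4,5]
  2-simplices (6): [1,2,3], [1,2,4], [1,3,5], [1,4,5], [2,3,5], [2,4,5]

Hence C_0 ≅ Z^5, C_1 ≅ Z^9, C_2 ≅ Z^6.

The boundary map ∂_1: C_1 → C_0 maps an edge to its endpoints' difference, ∂[p,q] = q − p. For instance
  ∂[2,4] = [4] − [2].
The 5×9 boundary matrix has rank 4 and Smith normal form diag(1,1,1,1).

Boundary ∂_2: C_2 → C_1 maps a triangle to the signed sum of its edges. For instance
  ∂[1,3,5] = [3,5] − [1,5] + [1,3],
  ∂[1,2,4] = [2,4] − [1,4] + [1,2].
The 9×6 boundary matrix has rank 5 and Smith normal form diag(1,1,1,1,1).

From H_k ≅ ker(∂_k) / im(∂_{k+1}) we obtain:

  H_0: rank C_0 − rank ∂_1 = 5 − 4 = 1, and the invariant factors of ∂_1 are all 1, so H_0 ≅ Z.
  H_1: rank ker ∂_1 − rank ∂_2 = (9 − 4) − 5 = 0, and the invariant factors of ∂_2 are all 1, so H_1 ≅ 0.
  H_2: rank ker ∂_2 − rank ∂_3 = (6 − 5) − 0 = 1, and there is no ∂_3, so H_2 ≅ Z.

As a check, the Euler characteristic is 5 − 9 + 6 = 2, which agrees with 1 − 0 + 1 = 2.
(K is a triangulation of the 2-sphere S^2.)

H_0 = Z,  H_1 = 0,  H_2 = Z.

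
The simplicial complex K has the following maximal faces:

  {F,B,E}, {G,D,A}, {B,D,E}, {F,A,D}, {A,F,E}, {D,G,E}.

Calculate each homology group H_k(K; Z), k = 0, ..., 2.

Order the vertices as A < B < D < E < F < G. Listing each simplex with vertices in this order, K has dimension 2 with simplices:

  0-simplices (6): A, B, D, E, F, G
  1-simplices (12): AD, AE, AF, AG, BD, BE, BF, DE, DF, DG, EF, EG
  2-simplices (6): ADF, ADG, AEF, BDE, BEF, DEG

giving chain groups C_0 ≅ Z^6, C_1 ≅ Z^12, C_2 ≅ Z^6.

Boundary ∂_1: C_1 → C_0 maps an edge to its endpoints' difference, ∂[p,q] = q − p. For instance
  ∂EF = F − E.
The resulting 6×12 matrix has rank 5, and its Smith normal form has invariant factors (1,1,1,1,1).

Boundary ∂_2: C_2 → C_1 acts by ∂[p,q,r] = [q,r] − [p,r] + [p,q]. For instance
  ∂BDE = DE − BE + BD,
  ∂ADG = DG − AG + AD.
As a 12×6 matrix over Z this has rank 6, with invariant factors (1,1,1,1,1,1).

Now H_k = ker ∂_k / im ∂_{k+1}, so:

  H_0: rank C_0 − rank ∂_1 = 6 − 5 = 1, and the invariant factors of ∂_1 are all 1, so H_0 = Z.
  H_1: rank ker ∂_1 − rank ∂_2 = (12 − 5) − 6 = 1, and the invariant factors of ∂_2 are all 1, so H_1 = Z.
  H_2: rank ker ∂_2 − rank ∂_3 = (6 − 6) − 0 = 0, and there is no ∂_3, so H_2 = 0.

H_0 ≅ Z,  H_1 ≅ Z,  H_2 = 0.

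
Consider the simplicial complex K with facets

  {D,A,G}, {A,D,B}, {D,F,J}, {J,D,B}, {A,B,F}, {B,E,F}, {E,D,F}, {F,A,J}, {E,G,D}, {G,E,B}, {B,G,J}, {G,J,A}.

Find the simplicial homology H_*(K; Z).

H_0 ≅ Z,  H_1 ≅ Z_2,  H_2 = 0.

Order the vertices as A < B < D < E < F < G < J. Listing each simplex with vertices in this order, K has dimension 2 with simplices:

  0-simplices (7): A, B, D, E, F, G, J
  1-simplices (18): AB, AD, AF, AG, AJ, BD, BE, BF, BG, BJ, DE, DF, DG, DJ, EF, EG, FJ, GJ
  2-simplices (12): ABD, ABF, ADG, AFJ, AGJ, BDJ, BEF, BEG, BGJ, DEF, DEG, DFJ

so the chain groups are C_0 ≅ Z^7, C_1 ≅ Z^18, C_2 ≅ Z^12.

∂_1: C_1 → C_0 is given by ∂[p,q] = [q] − [p]. For instance
  ∂DE = E − D.
The 7×18 boundary matrix has rank 6 and Smith normal form diag(1,1,1,1,1,1).

The boundary map ∂_2: C_2 → C_1 acts by ∂[p,q,r] = [q,r] − [p,r] + [p,q]. For instance
  ∂DFJ = FJ − DJ + DF,
  ∂BEF = EF − BF + BE.
The 18×12 boundary matrix has rank 12 and Smith normal form diag(1,1,1,1,1,1,1,1,1,1,1,2).

Now H_k = ker ∂_k / im ∂_{k+1}, so:

  H_0: rank C_0 − rank ∂_1 = 7 − 6 = 1, and the invariant factors of ∂_1 are all 1, so H_0 ≅ Z.
  H_1: rank ker ∂_1 − rank ∂_2 = (18 − 6) − 12 = 0, and ∂_2 has invariant factor 2 > 1, so H_1 ≅ Z_2.
  H_2: rank ker ∂_2 − rank ∂_3 = (12 − 12) − 0 = 0, and there is no ∂_3, so H_2 ≅ 0.

(K is a triangulation of the real projective plane RP^2.)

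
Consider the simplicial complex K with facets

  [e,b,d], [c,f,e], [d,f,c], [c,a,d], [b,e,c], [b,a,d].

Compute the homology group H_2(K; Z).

H_2 = 0.

Order the vertices as a < b < c < d < e < f. Listing each simplex with vertices in this order, K has dimension 2 with simplices:

  0-simplices (6): a, b, c, d, e, f
  1-simplices (12): ab, ac, ad, bc, bd, be, cd, ce, cf, de, df, ef
  2-simplices (6): abd, acd, bce, bde, cdf, cef

so the chain groups are C_0 ≅ Z^6, C_1 ≅ Z^12, C_2 ≅ Z^6.

The boundary map ∂_1: C_1 → C_0 is given by ∂[p,q] = [q] − [p]. For instance
  ∂ab = b − a.
The 6×12 boundary matrix has rank 5 and Smith normal form diag(1,1,1,1,1).

∂_2: C_2 → C_1 acts by ∂[p,q,r] = [q,r] − [p,r] + [p,q]. For instance
  ∂bce = ce − be + bc,
  ∂bde = de − be + bd.
The resulting 12×6 matrix has rank 6, and its Smith normal form has invariant factors (1,1,1,1,1,1).

Reading off H_k = ker ∂_k / im ∂_{k+1}:

  H_2: rank ker ∂_2 − rank ∂_3 = (6 − 6) − 0 = 0, and there is no ∂_3, so H_2 ≅ 0.

(K is a triangulation of the cylinder S^1 x I.)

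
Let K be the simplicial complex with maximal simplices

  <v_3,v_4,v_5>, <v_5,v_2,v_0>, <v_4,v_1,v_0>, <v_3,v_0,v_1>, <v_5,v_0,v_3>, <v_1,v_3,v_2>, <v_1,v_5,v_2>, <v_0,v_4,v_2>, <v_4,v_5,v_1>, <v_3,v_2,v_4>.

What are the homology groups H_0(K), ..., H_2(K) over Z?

H_0 = Z,  H_1 = Z/2,  H_2 = 0.

We work with the vertex ordering v_0 < v_1 < v_2 < v_3 < v_4 < v_5. The simplices of K, each written with vertices in increasing order, are:

  0-simplices (6): [v_0], [v_1], [v_2], [v_3], [v_4], [v_5]
  1-simplices (15): (15 of them)
  2-simplices (10): [v_0,v_1,v_3], [v_0,v_1,v_4], [v_0,v_2,v_4], [v_0,v_2,v_5], [v_0,v_3,v_5], [v_1,v_2,v_3], [v_1,v_2,v_5], [v_1,v_4,v_5], [v_2,v_3,v_4], [v_3,v_4,v_5]

so the chain groups are C_0 ≅ Z^6, C_1 ≅ Z^15, C_2 ≅ Z^10.

∂_1: C_1 → C_0 maps an edge to its endpoints' difference, ∂[p,q] = q − p. For instance
  ∂[v_2,v_3] = [v_3] − [v_2].
The resulting 6×15 matrix has rank 5, and its Smith normal form has invariant factors (1,1,1,1,1).

∂_2: C_2 → C_1 maps a triangle to the signed sum of its edges. For instance
  ∂[v_2,v_3,v_4] = [v_3,v_4] − [v_2,v_4] + [v_2,v_3],
  ∂[v_1,v_2,v_3] = [v_2,v_3] − [v_1,v_3] + [v_1,v_2].
As a 15×10 matrix over Z this has rank 10, with invariant factors (1,1,1,1,1,1,1,1,1,2).

Computing H_k = (kernel of ∂_k) / (image of ∂_{k+1}):

  H_0: rank C_0 − rank ∂_1 = 6 − 5 = 1, and the invariant factors of ∂_1 are all 1, so H_0 = Z.
  H_1: rank ker ∂_1 − rank ∂_2 = (15 − 5) − 10 = 0, and ∂_2 has invariant factor 2 > 1, so H_1 = Z/2.
  H_2: rank ker ∂_2 − rank ∂_3 = (10 − 10) − 0 = 0, and there is no ∂_3, so H_2 = 0.

(K is a triangulation of the real projective plane RP^2.)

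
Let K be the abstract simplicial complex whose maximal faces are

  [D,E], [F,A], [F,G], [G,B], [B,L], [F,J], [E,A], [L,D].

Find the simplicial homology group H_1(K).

Take the total order A < B < D < E < F < G < J < L on the vertex set. Then K (dimension 1) consists of the simplices:

  0-simplices (8): A, B, D, E, F, G, J, L
  1-simplices (8): AE, AF, BG, BL, DE, DL, FG, FJ

Hence C_0 ≅ Z^8, C_1 ≅ Z^8.

∂_1: C_1 → C_0 maps an edge to its endpoints' difference, ∂[p,q] = q − p. For instance
  ∂DL = L − D.
The 8×8 boundary matrix has rank 7 and Smith normal form diag(1,1,1,1,1,1,1).

From H_k ≅ ker(∂_k) / im(∂_{k+1}) we obtain:

  H_1: rank ker ∂_1 − rank ∂_2 = (8 − 7) − 0 = 1, and there is no ∂_2, so H_1 = Z.

H_1 ≅ Z.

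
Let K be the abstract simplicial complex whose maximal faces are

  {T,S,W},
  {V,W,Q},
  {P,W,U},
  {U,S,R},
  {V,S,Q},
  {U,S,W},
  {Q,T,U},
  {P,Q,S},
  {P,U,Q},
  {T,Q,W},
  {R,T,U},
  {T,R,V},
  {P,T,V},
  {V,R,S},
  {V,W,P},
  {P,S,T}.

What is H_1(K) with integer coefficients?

K has 8 vertices, 24 edges, 16 triangles.
rank ∂_1 = 7, rank ∂_2 = 15 ⇒ b_1 = 24 − 7 − 15 = 2; all invariant factors of ∂_2 are 1 so no torsion. So H_1 ≅ Z^2.

H_1 = Z^2.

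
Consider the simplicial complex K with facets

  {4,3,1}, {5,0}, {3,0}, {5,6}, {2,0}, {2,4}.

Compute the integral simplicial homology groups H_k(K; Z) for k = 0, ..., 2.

Fix the vertex order 0 < 1 < 2 < 3 < 4 < 5 < 6 and write every simplex with vertices in increasing order. Then dim K = 2 and the simplices of K are:

  0-simplices (7): [0], [1], [2], [3], [4], [5], [6]
  1-simplices (8): [0,2], [0,3], [0,5], [1,3], [1,4], [2,4], [3,4], [5,6]
  2-simplices (1): [1,3,4]

so the chain groups are C_0 ≅ Z^7, C_1 ≅ Z^8, C_2 ≅ Z^1.

The boundary map ∂_1: C_1 → C_0 sends each edge [p,q] (with p < q) to q − p. For instance
  ∂[1,4] = [4] − [1].
This gives a 7×8 integer matrix of rank 6; reducing to Smith normal form yields diagonal entries (1,1,1,1,1,1).

Boundary ∂_2: C_2 → C_1 acts by ∂[p,q,r] = [q,r] − [p,r] + [p,q]. For instance
  ∂[1,3,4] = [3,4] − [1,4] + [1,3].
This gives a 8×1 integer matrix of rank 1; reducing to Smith normal form yields diagonal entries (1).

Now H_k = ker ∂_k / im ∂_{k+1}, so:

  H_0: rank C_0 − rank ∂_1 = 7 − 6 = 1, and the invariant factors of ∂_1 are all 1, so H_0 ≅ Z.
  H_1: rank ker ∂_1 − rank ∂_2 = (8 − 6) − 1 = 1, and the invariant factors of ∂_2 are all 1, so H_1 ≅ Z.
  H_2: rank ker ∂_2 − rank ∂_3 = (1 − 1) − 0 = 0, and there is no ∂_3, so H_2 ≅ 0.

As a check, the Euler characteristic is 7 − 8 + 1 = 0, which agrees with 1 − 1 + 0 = 0.

H_0 = Z,  H_1 = Z,  H_2 = 0.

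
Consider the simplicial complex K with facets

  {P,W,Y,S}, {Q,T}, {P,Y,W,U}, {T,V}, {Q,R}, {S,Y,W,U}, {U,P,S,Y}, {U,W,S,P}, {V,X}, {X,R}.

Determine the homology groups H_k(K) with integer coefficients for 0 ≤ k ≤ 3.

H_0 ≅ Z^2,  H_1 ≅ Z,  H_2 = 0,  H_3 ≅ Z.

We work with the vertex ordering P < Q < R < S < T < U < V < W < X < Y. The simplices of K, each written with vertices in increasing order, are:

  0-simplices (10): P, Q, R, S, T, U, V, W, X, Y
  1-simplices (15): PS, PU, PW, PY, QR, QT, RX, SU, SW, SY, TV, UW, UY, VX, WY
  2-simplices (10): PSU, PSW, PSY, PUW, PUY, PWY, SUW, SUY, SWY, UWY
  3-simplices (5): PSUW, PSUY, PSWY, PUWY, SUWY

giving chain groups C_0 ≅ Z^10, C_1 ≅ Z^15, C_2 ≅ Z^10, C_3 ≅ Z^5.

Boundary ∂_1: C_1 → C_0 maps an edge to its endpoints' difference, ∂[p,q] = q − p. For instance
  ∂PW = W − P.
This gives a 10×15 integer matrix of rank 8; reducing to Smith normal form yields diagonal entries (1,1,1,1,1,1,1,1).

Boundary ∂_2: C_2 → C_1 maps a triangle to the signed sum of its edges. For instance
  ∂UWY = WY − UY + UW,
  ∂PUY = UY − PY + PU.
The resulting 15×10 matrix has rank 6, and its Smith normal form has invariant factors (1,1,1,1,1,1).

The boundary map ∂_3: C_3 → C_2 sends each 3-simplex σ to the alternating sum Σ_i (−1)^i (σ with its i-th vertex removed). For instance
  ∂PUWY = UWY − PWY + PUY − PUW,
  ∂SUWY = UWY − SWY + SUY − SUW.
As a 10×5 matrix over Z this has rank 4, with invariant factors (1,1,1,1).

From H_k ≅ ker(∂_k) / im(∂_{k+1}) we obtain:

  H_0: rank C_0 − rank ∂_1 = 10 − 8 = 2, and the invariant factors of ∂_1 are all 1, so H_0 ≅ Z^2.
  H_1: rank ker ∂_1 − rank ∂_2 = (15 − 8) − 6 = 1, and the invariant factors of ∂_2 are all 1, so H_1 ≅ Z.
  H_2: rank ker ∂_2 − rank ∂_3 = (10 − 6) − 4 = 0, and the invariant factors of ∂_3 are all 1, so H_2 ≅ 0.
  H_3: rank ker ∂_3 − rank ∂_4 = (5 − 4) − 0 = 1, and there is no ∂_4, so H_3 ≅ Z.

As a check, the Euler characteristic is 10 − 15 + 10 − 5 = 0, which agrees with 2 − 1 + 0 − 1 = 0.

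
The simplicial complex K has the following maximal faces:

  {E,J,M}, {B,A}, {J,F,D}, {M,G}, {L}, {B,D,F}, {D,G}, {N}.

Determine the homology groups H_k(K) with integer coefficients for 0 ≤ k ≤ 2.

Order the vertices as A < B < D < E < F < G < J < L < M < N. Listing each simplex with vertices in this order, K has dimension 2 with simplices:

  0-simplices (10): A, B, D, E, F, G, J, L, M, N
  1-simplices (11): AB, BD, BF, DF, DG, DJ, EJ, EM, FJ, GM, JM
  2-simplices (3): BDF, DFJ, EJM

so the chain groups are C_0 ≅ Z^10, C_1 ≅ Z^11, C_2 ≅ Z^3.

Boundary ∂_1: C_1 → C_0 sends each edge [p,q] (with p < q) to q − p.
The resulting 10×11 matrix has rank 7, and its Smith normal form has invariant factors (1,1,1,1,1,1,1).

The boundary map ∂_2: C_2 → C_1 maps a triangle to the signed sum of its edges. For instance
  ∂EJM = JM − EM + EJ,
  ∂BDF = DF − BF + BD.
The 11×3 boundary matrix has rank 3 and Smith normal form diag(1,1,1).

From H_k ≅ ker(∂_k) / im(∂_{k+1}) we obtain:

  H_0: rank C_0 − rank ∂_1 = 10 − 7 = 3, and the invariant factors of ∂_1 are all 1, so H_0 = Z^3.
  H_1: rank ker ∂_1 − rank ∂_2 = (11 − 7) − 3 = 1, and the invariant factors of ∂_2 are all 1, so H_1 = Z.
  H_2: rank ker ∂_2 − rank ∂_3 = (3 − 3) − 0 = 0, and there is no ∂_3, so H_2 = 0.

As a check, the Euler characteristic is 10 − 11 + 3 = 2, which agrees with 3 − 1 + 0 = 2.

H_0 ≅ Z^3,  H_1 ≅ Z,  H_2 = 0.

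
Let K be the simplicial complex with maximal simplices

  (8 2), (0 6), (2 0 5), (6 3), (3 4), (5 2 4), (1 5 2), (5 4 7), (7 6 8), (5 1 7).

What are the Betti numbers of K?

Take the total order 0 < 1 < 2 < 3 < 4 < 5 < 6 < 7 < 8 on the vertex set. Then K (dimension 2) consists of the simplices:

  0-simplices (9): [0], [1], [2], [3], [4], [5], [6], [7], [8]
  1-simplices (17): [0,2], [0,5], [0,6], [1,2], [1,5], [1,7], [2,4], [2,5], [2,8], [3,4], [3,6], [4,5], [4,7], [5,7], [6,7], [6,8], [7,8]
  2-simplices (6): [0,2,5], [1,2,5], [1,5,7], [2,4,5], [4,5,7], [6,7,8]

giving chain groups C_0 ≅ Z^9, C_1 ≅ Z^17, C_2 ≅ Z^6.

Boundary ∂_1: C_1 → C_0 is given by ∂[p,q] = [q] − [p]. For instance
  ∂[3,6] = [6] − [3].
The 9×17 boundary matrix has rank 8 and Smith normal form diag(1,1,1,1,1,1,1,1).

∂_2: C_2 → C_1 acts by ∂[p,q,r] = [q,r] − [p,r] + [p,q]. For instance
  ∂[2,4,5] = [4,5] − [2,5] + [2,4],
  ∂[0,2,5] = [2,5] − [0,5] + [0,2].
This gives a 17×6 integer matrix of rank 6; reducing to Smith normal form yields diagonal entries (1,1,1,1,1,1).

Now H_k = ker ∂_k / im ∂_{k+1}, so:

  H_0: rank C_0 − rank ∂_1 = 9 − 8 = 1, and the invariant factors of ∂_1 are all 1, so H_0 = Z.
  H_1: rank ker ∂_1 − rank ∂_2 = (17 − 8) − 6 = 3, and the invariant factors of ∂_2 are all 1, so H_1 = Z^3.
  H_2: rank ker ∂_2 − rank ∂_3 = (6 − 6) − 0 = 0, and there is no ∂_3, so H_2 = 0.

Hence the Betti numbers are b_0 = 1, b_1 = 3, b_2 = 0.

b_0 = 1, b_1 = 3, b_2 = 0.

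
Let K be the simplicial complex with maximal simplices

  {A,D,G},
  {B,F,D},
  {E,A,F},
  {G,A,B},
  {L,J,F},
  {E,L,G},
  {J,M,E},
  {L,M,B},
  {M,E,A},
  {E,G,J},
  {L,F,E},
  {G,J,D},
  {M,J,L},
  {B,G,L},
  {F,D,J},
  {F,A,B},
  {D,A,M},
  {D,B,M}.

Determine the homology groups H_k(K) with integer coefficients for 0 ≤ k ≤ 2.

H_0 = Z,  H_1 = Z ⊕ Z_2,  H_2 = 0.

Take the total order A < B < D < E < F < G < J < L < M on the vertex set. Then K (dimension 2) consists of the simplices:

  0-simplices (9): A, B, D, E, F, G, J, L, M
  1-simplices (27): AB, AD, AE, AF, AG, AM, BD, BF, BG, BL, BM, DF, DG, DJ, DM, EF, EG, EJ, EL, EM, FJ, FL, GJ, GL, JL, JM, LM
  2-simplices (18): ABF, ABG, ADG, ADM, AEF, AEM, BDF, BDM, BGL, BLM, DFJ, DGJ, EFL, EGJ, EGL, EJM, FJL, JLM

so the chain groups are C_0 ≅ Z^9, C_1 ≅ Z^27, C_2 ≅ Z^18.

Boundary ∂_1: C_1 → C_0 sends each edge [p,q] (with p < q) to q − p. For instance
  ∂EG = G − E.
The 9×27 boundary matrix has rank 8 and Smith normal form diag(1,1,1,1,1,1,1,1).

Boundary ∂_2: C_2 → C_1 maps a triangle to the signed sum of its edges. For instance
  ∂ABF = BF − AF + AB,
  ∂EFL = FL − EL + EF.
The resulting 27×18 matrix has rank 18, and its Smith normal form has invariant factors (1,1,1,1,1,1,1,1,1,1,1,1,1,1,1,1,1,2).

Now H_k = ker ∂_k / im ∂_{k+1}, so:

  H_0: rank C_0 − rank ∂_1 = 9 − 8 = 1, and the invariant factors of ∂_1 are all 1, so H_0 ≅ Z.
  H_1: rank ker ∂_1 − rank ∂_2 = (27 − 8) − 18 = 1, and ∂_2 has invariant factor 2 > 1, so H_1 ≅ Z ⊕ Z_2.
  H_2: rank ker ∂_2 − rank ∂_3 = (18 − 18) − 0 = 0, and there is no ∂_3, so H_2 ≅ 0.

As a check, the Euler characteristic is 9 − 27 + 18 = 0, which agrees with 1 − 1 + 0 = 0.
(K is a triangulation of the Klein bottle.)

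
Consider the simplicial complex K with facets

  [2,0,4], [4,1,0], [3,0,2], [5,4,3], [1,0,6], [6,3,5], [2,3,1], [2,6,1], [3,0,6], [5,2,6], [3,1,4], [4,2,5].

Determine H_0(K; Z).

Fix the vertex order 0 < 1 < 2 < 3 < 4 < 5 < 6 and write every simplex with vertices in increasing order. Then dim K = 2 and the simplices of K are:

  0-simplices (7): [0], [1], [2], [3], [4], [5], [6]
  1-simplices (18): [0,1], [0,2], [0,3], [0,4], [0,6], [1,2], [1,3], [1,4], [1,6], [2,3], [2,4], [2,5], [2,6], [3,4], [3,5], [3,6], [4,5], [5,6]
  2-simplices (12): [0,1,4], [0,1,6], [0,2,3], [0,2,4], [0,3,6], [1,2,3], [1,2,6], [1,3,4], [2,4,5], [2,5,6], [3,4,5], [3,5,6]

Hence C_0 ≅ Z^7, C_1 ≅ Z^18, C_2 ≅ Z^12.

∂_1: C_1 → C_0 sends each edge [p,q] (with p < q) to q − p.
This gives a 7×18 integer matrix of rank 6; reducing to Smith normal form yields diagonal entries (1,1,1,1,1,1).

The boundary map ∂_2: C_2 → C_1 sends each 2-simplex [p,q,r] to [q,r] − [p,r] + [p,q]. For instance
  ∂[0,2,4] = [2,4] − [0,4] + [0,2],
  ∂[0,3,6] = [3,6] − [0,6] + [0,3].
The 18×12 boundary matrix has rank 12 and Smith normal form diag(1,1,1,1,1,1,1,1,1,1,1,2).

Computing H_k = (kernel of ∂_k) / (image of ∂_{k+1}):

  H_0: rank C_0 − rank ∂_1 = 7 − 6 = 1, and the invariant factors of ∂_1 are all 1, so H_0 = Z.

H_0 = Z.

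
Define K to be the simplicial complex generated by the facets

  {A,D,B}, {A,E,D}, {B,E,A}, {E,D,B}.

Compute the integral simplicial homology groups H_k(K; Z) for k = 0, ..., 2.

H_0 = Z,  H_1 = 0,  H_2 = Z.

We work with the vertex ordering A < B < D < E. The simplices of K, each written with vertices in increasing order, are:

  0-simplices (4): A, B, D, E
  1-simplices (6): AB, AD, AE, BD, BE, DE
  2-simplices (4): ABD, ABE, ADE, BDE

so the chain groups are C_0 ≅ Z^4, C_1 ≅ Z^6, C_2 ≅ Z^4.

∂_1: C_1 → C_0 maps an edge to its endpoints' difference, ∂[p,q] = q − p.
As a 4×6 matrix over Z this has rank 3, with invariant factors (1,1,1).

Boundary ∂_2: C_2 → C_1 sends each 2-simplex [p,q,r] to [q,r] − [p,r] + [p,q]. For instance
  ∂BDE = DE − BE + BD,
  ∂ABD = BD − AD + AB.
As a 6×4 matrix over Z this has rank 3, with invariant factors (1,1,1).

Now H_k = ker ∂_k / im ∂_{k+1}, so:

  H_0: rank C_0 − rank ∂_1 = 4 − 3 = 1, and the invariant factors of ∂_1 are all 1, so H_0 ≅ Z.
  H_1: rank ker ∂_1 − rank ∂_2 = (6 − 3) − 3 = 0, and the invariant factors of ∂_2 are all 1, so H_1 ≅ 0.
  H_2: rank ker ∂_2 − rank ∂_3 = (4 − 3) − 0 = 1, and there is no ∂_3, so H_2 ≅ Z.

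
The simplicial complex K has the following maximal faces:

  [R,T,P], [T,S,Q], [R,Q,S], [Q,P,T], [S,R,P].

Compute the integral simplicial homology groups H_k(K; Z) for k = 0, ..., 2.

Fix the vertex order P < Q < R < S < T and write every simplex with vertices in increasing order. Then dim K = 2 and the simplices of K are:

  0-simplices (5): P, Q, R, S, T
  1-simplices (10): PQ, PR, PS, PT, QR, QS, QT, RS, RT, ST
  2-simplices (5): PQT, PRS, PRT, QRS, QST

so the chain groups are C_0 ≅ Z^5, C_1 ≅ Z^10, C_2 ≅ Z^5.

Boundary ∂_1: C_1 → C_0 is given by ∂[p,q] = [q] − [p]. For instance
  ∂QT = T − Q.
As a 5×10 matrix over Z this has rank 4, with invariant factors (1,1,1,1).

The boundary map ∂_2: C_2 → C_1 acts by ∂[p,q,r] = [q,r] − [p,r] + [p,q]. For instance
  ∂PQT = QT − PT + PQ,
  ∂QST = ST − QT + QS.
As a 10×5 matrix over Z this has rank 5, with invariant factors (1,1,1,1,1).

Computing H_k = (kernel of ∂_k) / (image of ∂_{k+1}):

  H_0: rank C_0 − rank ∂_1 = 5 − 4 = 1, and the invariant factors of ∂_1 are all 1, so H_0 = Z.
  H_1: rank ker ∂_1 − rank ∂_2 = (10 − 4) − 5 = 1, and the invariant factors of ∂_2 are all 1, so H_1 = Z.
  H_2: rank ker ∂_2 − rank ∂_3 = (5 − 5) − 0 = 0, and there is no ∂_3, so H_2 = 0.

(K is a triangulation of the Möbius band.)

H_0 ≅ Z,  H_1 ≅ Z,  H_2 = 0.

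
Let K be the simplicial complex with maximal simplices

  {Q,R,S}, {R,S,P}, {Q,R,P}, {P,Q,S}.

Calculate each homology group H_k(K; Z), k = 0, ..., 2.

Fix the vertex order P < Q < R < S and write every simplex with vertices in increasing order. Then dim K = 2 and the simplices of K are:

  0-simplices (4): P, Q, R, S
  1-simplices (6): PQ, PR, PS, QR, QS, RS
  2-simplices (4): PQR, PQS, PRS, QRS

so the chain groups are C_0 ≅ Z^4, C_1 ≅ Z^6, C_2 ≅ Z^4.

The boundary map ∂_1: C_1 → C_0 maps an edge to its endpoints' difference, ∂[p,q] = q − p. For instance
  ∂QR = R − Q.
The resulting 4×6 matrix has rank 3, and its Smith normal form has invariant factors (1,1,1).

The boundary map ∂_2: C_2 → C_1 maps a triangle to the signed sum of its edges. For instance
  ∂PQS = QS − PS + PQ,
  ∂PQR = QR − PR + PQ.
As a 6×4 matrix over Z this has rank 3, with invariant factors (1,1,1).

Reading off H_k = ker ∂_k / im ∂_{k+1}:

  H_0: rank C_0 − rank ∂_1 = 4 − 3 = 1, and the invariant factors of ∂_1 are all 1, so H_0 = Z.
  H_1: rank ker ∂_1 − rank ∂_2 = (6 − 3) − 3 = 0, and the invariant factors of ∂_2 are all 1, so H_1 = 0.
  H_2: rank ker ∂_2 − rank ∂_3 = (4 − 3) − 0 = 1, and there is no ∂_3, so H_2 = Z.

H_0 ≅ Z,  H_1 = 0,  H_2 ≅ Z.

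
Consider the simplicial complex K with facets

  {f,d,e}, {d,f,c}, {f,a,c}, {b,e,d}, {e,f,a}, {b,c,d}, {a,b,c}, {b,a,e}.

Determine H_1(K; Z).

H_1 = 0.

We work with the vertex ordering a < b < c < d < e < f. The simplices of K, each written with vertices in increasing order, are:

  0-simplices (6): a, b, c, d, e, f
  1-simplices (12): ab, ac, ae, af, bc, bd, be, cd, cf, de, df, ef
  2-simplices (8): abc, abe, acf, aef, bcd, bde, cdf, def

giving chain groups C_0 ≅ Z^6, C_1 ≅ Z^12, C_2 ≅ Z^8.

Boundary ∂_1: C_1 → C_0 sends each edge [p,q] (with p < q) to q − p. For instance
  ∂cf = f − c.
The resulting 6×12 matrix has rank 5, and its Smith normal form has invariant factors (1,1,1,1,1).

Boundary ∂_2: C_2 → C_1 acts by ∂[p,q,r] = [q,r] − [p,r] + [p,q]. For instance
  ∂abe = be − ae + ab,
  ∂aef = ef − af + ae.
This gives a 12×8 integer matrix of rank 7; reducing to Smith normal form yields diagonal entries (1,1,1,1,1,1,1).

From H_k ≅ ker(∂_k) / im(∂_{k+1}) we obtain:

  H_1: rank ker ∂_1 − rank ∂_2 = (12 − 5) − 7 = 0, and the invariant factors of ∂_2 are all 1, so H_1 = 0.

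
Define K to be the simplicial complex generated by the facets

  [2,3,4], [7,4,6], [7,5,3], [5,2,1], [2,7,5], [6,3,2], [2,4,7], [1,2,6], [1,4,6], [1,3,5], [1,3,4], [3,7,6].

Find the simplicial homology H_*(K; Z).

H_0 ≅ Z,  H_1 ≅ Z/2,  H_2 = 0.

Take the total order 1 < 2 < 3 < 4 < 5 < 6 < 7 on the vertex set. Then K (dimension 2) consists of the simplices:

  0-simplices (7): [1], [2], [3], [4], [5], [6], [7]
  1-simplices (18): [1,2], [1,3], [1,4], [1,5], [1,6], [2,3], [2,4], [2,5], [2,6], [2,7], [3,4], [3,5], [3,6], [3,7], [4,6], [4,7], [5,7], [6,7]
  2-simplices (12): [1,2,5], [1,2,6], [1,3,4], [1,3,5], [1,4,6], [2,3,4], [2,3,6], [2,4,7], [2,5,7], [3,5,7], [3,6,7], [4,6,7]

so the chain groups are C_0 ≅ Z^7, C_1 ≅ Z^18, C_2 ≅ Z^12.

The boundary map ∂_1: C_1 → C_0 sends each edge [p,q] (with p < q) to q − p. For instance
  ∂[3,6] = [6] − [3].
This gives a 7×18 integer matrix of rank 6; reducing to Smith normal form yields diagonal entries (1,1,1,1,1,1).

Boundary ∂_2: C_2 → C_1 maps a triangle to the signed sum of its edges. For instance
  ∂[2,5,7] = [5,7] − [2,7] + [2,5],
  ∂[4,6,7] = [6,7] − [4,7] + [4,6].
This gives a 18×12 integer matrix of rank 12; reducing to Smith normal form yields diagonal entries (1,1,1,1,1,1,1,1,1,1,1,2).

Reading off H_k = ker ∂_k / im ∂_{k+1}:

  H_0: rank C_0 − rank ∂_1 = 7 − 6 = 1, and the invariant factors of ∂_1 are all 1, so H_0 ≅ Z.
  H_1: rank ker ∂_1 − rank ∂_2 = (18 − 6) − 12 = 0, and ∂_2 has invariant factor 2 > 1, so H_1 ≅ Z/2.
  H_2: rank ker ∂_2 − rank ∂_3 = (12 − 12) − 0 = 0, and there is no ∂_3, so H_2 ≅ 0.

(K is a triangulation of the real projective plane RP^2.)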